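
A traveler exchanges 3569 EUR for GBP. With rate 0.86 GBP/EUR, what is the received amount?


Amount × rate = 3569 × 0.86
= 3069.34 GBP

3069.34 GBP


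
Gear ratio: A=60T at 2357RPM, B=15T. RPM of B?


Gear ratio = 60:15 = 4:1
RPM_B = RPM_A × (teeth_A / teeth_B)
= 2357 × (60/15)
= 9428.0 RPM

9428.0 RPM


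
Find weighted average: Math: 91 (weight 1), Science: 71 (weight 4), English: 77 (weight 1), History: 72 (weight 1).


Numerator = 91×1 + 71×4 + 77×1 + 72×1
= 91 + 284 + 77 + 72
= 524
Total weight = 7
Weighted avg = 524/7
= 74.86

74.86


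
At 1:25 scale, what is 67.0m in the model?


Model size = real / scale
= 67.0 / 25
= 2.6800 m

2.6800 m


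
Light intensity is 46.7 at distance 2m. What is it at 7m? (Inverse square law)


I₁d₁² = I₂d₂²
I₂ = I₁ × (d₁/d₂)²
= 46.7 × (2/7)²
= 46.7 × 4/49
= 186.8/49
≈ 3.8122

3.8122


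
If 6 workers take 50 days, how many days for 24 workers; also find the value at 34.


Inverse proportion: x × y = constant
k = 6 × 50 = 300
At x=24: k/24 = 12.50
At x=34: k/34 = 8.82
= 12.50 and 8.82

12.50 and 8.82


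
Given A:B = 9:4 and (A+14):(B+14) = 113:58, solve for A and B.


Let A = 9k, B = 4k.
(9k + 14) / (4k + 14) = 113/58
Cross-multiply: 58(9k + 14) = 113(4k + 14)
522k + 812 = 452k + 1582
522k - 452k = 1582 - 812
70k = 770
k = 770/70 = 11
A = 9×11 = 99, B = 4×11 = 44
= A = 99, B = 44

A = 99, B = 44


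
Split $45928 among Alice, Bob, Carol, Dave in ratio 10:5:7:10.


Total parts = 10 + 5 + 7 + 10 = 32
Alice: 45928 × 10/32 = 14352.50
Bob: 45928 × 5/32 = 7176.25
Carol: 45928 × 7/32 = 10046.75
Dave: 45928 × 10/32 = 14352.50
= Alice: $14352.50, Bob: $7176.25, Carol: $10046.75, Dave: $14352.50

Alice: $14352.50, Bob: $7176.25, Carol: $10046.75, Dave: $14352.50


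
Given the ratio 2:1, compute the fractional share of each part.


Total parts = 2 + 1 = 3
First part: 2/3 = 2/3
Second part: 1/3 = 1/3
= 2/3 and 1/3

2/3 and 1/3


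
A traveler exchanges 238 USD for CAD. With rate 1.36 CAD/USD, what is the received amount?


Amount × rate = 238 × 1.36
= 323.68 CAD

323.68 CAD


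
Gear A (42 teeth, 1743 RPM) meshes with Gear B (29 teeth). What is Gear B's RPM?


Gear ratio = 42:29 = 42:29
RPM_B = RPM_A × (teeth_A / teeth_B)
= 1743 × (42/29)
= 2524.3 RPM

2524.3 RPM


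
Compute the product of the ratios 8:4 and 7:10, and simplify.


Compound ratio = (8×7) : (4×10)
= 56:40
GCD = 8
= 7:5

7:5


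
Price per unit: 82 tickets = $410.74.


Unit rate = total / quantity
= 410.74 / 82
= $5.01 per unit

$5.01 per unit


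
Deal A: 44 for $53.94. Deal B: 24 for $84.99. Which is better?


Deal A: $53.94/44 = $1.2259/unit
Deal B: $84.99/24 = $3.5413/unit
A is cheaper per unit
= Deal A

Deal A


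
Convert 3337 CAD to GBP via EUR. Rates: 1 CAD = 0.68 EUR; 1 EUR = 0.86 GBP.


Step 1: 3337 CAD × 0.68 = 2269.16 EUR
Step 2: 2269.16 EUR × 0.86 = 1951.48 GBP
Implied rate CAD→GBP = 0.68 × 0.86 = 0.5848
= 1951.48 GBP

1951.48 GBP


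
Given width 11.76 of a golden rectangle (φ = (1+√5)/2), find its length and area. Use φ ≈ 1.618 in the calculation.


φ = (1 + √5) / 2 ≈ 1.618
Length = width × φ = 11.76 × 1.618 = 19.02768
≈ 19.03
Area = width × length = 11.76 × 19.02768 = 223.7655168 ≈ 223.77
= Length: 19.03, Area: 223.77

Length: 19.03, Area: 223.77


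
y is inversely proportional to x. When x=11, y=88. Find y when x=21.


Inverse proportion: x × y = constant
k = 11 × 88 = 968
y₂ = k / 21 = 968 / 21
= 46.10

46.10


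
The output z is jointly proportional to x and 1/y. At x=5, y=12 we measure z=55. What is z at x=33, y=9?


z = k·x/y
Solve for k using the known point: k = z·y/x = 55×12/5 = 660/5 = 132.0000
Now evaluate at x=33, y=9:
z = k × 33 / 9 = (660 × 33) / (5 × 9) = 21780/45
= 484.0000

484.0000


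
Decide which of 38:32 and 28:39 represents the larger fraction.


38/32 = 1.1875
28/39 = 0.7179
1.1875 > 0.7179, so 38:32 is greater
= 38:32

38:32


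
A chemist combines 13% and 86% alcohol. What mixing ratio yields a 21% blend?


Let x parts of 13% mix with y parts of 86%.
13x + 86y = 21(x + y)
13x + 86y = 21x + 21y
x(13 - 21) = y(21 - 86)
x/y = (86 - 21)/(21 - 13) = 65/8
Simplify: 65:8
= 65:8

65:8


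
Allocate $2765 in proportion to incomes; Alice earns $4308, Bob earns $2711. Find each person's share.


Total income = 4308 + 2711 = $7019
Alice: $2765 × 4308/7019 = $1697.05
Bob: $2765 × 2711/7019 = $1067.95
= Alice: $1697.05, Bob: $1067.95

Alice: $1697.05, Bob: $1067.95


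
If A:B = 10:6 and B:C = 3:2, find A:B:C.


Match B: multiply A:B by 3 → 30:18
Multiply B:C by 6 → 18:12
Combined: 30:18:12
GCD = 6
= 5:3:2

5:3:2


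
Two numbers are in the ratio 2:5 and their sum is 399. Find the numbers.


Let A = 2k, B = 5k.
2k + 5k = 399
7k = 399 → k = 399/7 = 57
A = 2×57 = 114, B = 5×57 = 285
= A = 114, B = 285

A = 114, B = 285


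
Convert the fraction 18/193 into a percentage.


Percentage = (part / whole) × 100
= (18 / 193) × 100
≈ 9.33%

9.33%


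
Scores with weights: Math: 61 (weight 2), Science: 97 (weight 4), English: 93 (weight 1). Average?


Numerator = 61×2 + 97×4 + 93×1
= 122 + 388 + 93
= 603
Total weight = 7
Weighted avg = 603/7
= 86.14

86.14


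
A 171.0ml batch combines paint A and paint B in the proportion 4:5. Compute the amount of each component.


Total parts = 4 + 5 = 9
paint A: 171.0 × 4/9 = 76.0ml
paint B: 171.0 × 5/9 = 95.0ml
= 76.0ml and 95.0ml

76.0ml and 95.0ml


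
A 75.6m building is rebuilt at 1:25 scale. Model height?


Model size = real / scale
= 75.6 / 25
= 3.0240 m

3.0240 m


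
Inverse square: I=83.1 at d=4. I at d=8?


I₁d₁² = I₂d₂²
I₂ = I₁ × (d₁/d₂)²
= 83.1 × (4/8)²
= 83.1 × 16/64
= 1329.6/64
= 20.7750

20.7750


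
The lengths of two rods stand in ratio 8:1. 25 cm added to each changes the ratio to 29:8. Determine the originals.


Let A = 8k, B = 1k.
(8k + 25) / (1k + 25) = 29/8
Cross-multiply: 8(8k + 25) = 29(1k + 25)
64k + 200 = 29k + 725
64k - 29k = 725 - 200
35k = 525
k = 525/35 = 15
A = 8×15 = 120, B = 1×15 = 15
= A = 120, B = 15

A = 120, B = 15


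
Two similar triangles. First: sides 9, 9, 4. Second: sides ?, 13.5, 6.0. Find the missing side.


Scale factor = 13.5/9 = 1.5
Missing side = 9 × 1.5
= 13.5

13.5


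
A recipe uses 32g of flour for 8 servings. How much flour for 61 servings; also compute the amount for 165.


Direct proportion: y/x = constant
k = 32/8 = 4.0000
y at x=61: k × 61 = 32 × 61 / 8 = 1952/8 = 244.00
y at x=165: k × 165 = 32 × 165 / 8 = 5280/8 = 660.00
= 244.00 and 660.00

244.00 and 660.00


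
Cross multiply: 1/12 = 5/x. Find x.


Cross multiply: 1 × x = 12 × 5
1x = 60
x = 60 / 1
= 60.00

60.00


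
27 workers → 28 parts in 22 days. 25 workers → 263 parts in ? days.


Days ∝ work / workers, so d₂ = d₁ × (m₁/m₂) × (w₂/w₁)
Workers factor (inverse): 27/25 = 1.0800
Work factor (direct): 263/28 ≈ 9.3929
d₂ = 22 × 27/25 × 263/28 = (22 × 27 × 263) / (25 × 28) = 156222/700
≈ 223.17 days

223.17 days


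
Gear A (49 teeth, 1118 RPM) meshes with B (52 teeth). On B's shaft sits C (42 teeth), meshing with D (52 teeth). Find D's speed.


Stage 1: RPM_B = RPM_A × t_A/t_B = 1118 × 49/52 = 54782/52 = 1053.50
B and C share a shaft → RPM_C = RPM_B
Stage 2: RPM_D = RPM_C × t_C/t_D = RPM_A × (t_A×t_C)/(t_B×t_D)
Overall ratio = (49×42)/(52×52) = 2058/2704
RPM_D = 1118 × 2058/2704 = 2300844/2704
≈ 850.90 RPM

850.90 RPM


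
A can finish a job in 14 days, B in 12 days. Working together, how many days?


Rate of A = 1/14 per day
Rate of B = 1/12 per day
Combined rate = 1/14 + 1/12 = 26/168 ≈ 0.1548 per day
Days = 1 / combined rate = 168/26
≈ 6.46 days

6.46 days


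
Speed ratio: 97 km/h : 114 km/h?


Ratio = 97:114
GCD = 1
Simplified = 97:114
Time ratio (same distance) = 114:97
Speed ratio = 97:114

97:114


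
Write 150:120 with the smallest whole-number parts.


GCD(150, 120) = 30
150/30 : 120/30
= 5:4

5:4


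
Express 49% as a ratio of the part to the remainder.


49% means 49 parts out of 100; remainder = 51
Part : remainder = 49:51
GCD = 1
= 49:51

49:51


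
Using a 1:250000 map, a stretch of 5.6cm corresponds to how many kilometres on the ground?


Real distance = map distance × scale
= 5.6cm × 250000
= 1400000 cm = 14000.0 m
= 14.000 km

14.000 km


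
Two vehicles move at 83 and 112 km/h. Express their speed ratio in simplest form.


Ratio = 83:112
GCD = 1
Simplified = 83:112
Time ratio (same distance) = 112:83
Speed ratio = 83:112

83:112


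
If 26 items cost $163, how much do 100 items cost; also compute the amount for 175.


Direct proportion: y/x = constant
k = 163/26 ≈ 6.2692
y at x=100: k × 100 = 163 × 100 / 26 = 16300/26 ≈ 626.92
y at x=175: k × 175 = 163 × 175 / 26 = 28525/26 ≈ 1097.12
= 626.92 and 1097.12

626.92 and 1097.12


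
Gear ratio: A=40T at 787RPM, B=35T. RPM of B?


Gear ratio = 40:35 = 8:7
RPM_B = RPM_A × (teeth_A / teeth_B)
= 787 × (40/35)
= 899.4 RPM

899.4 RPM


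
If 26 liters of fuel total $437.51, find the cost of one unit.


Unit rate = total / quantity
= 437.51 / 26
= $16.83 per unit

$16.83 per unit


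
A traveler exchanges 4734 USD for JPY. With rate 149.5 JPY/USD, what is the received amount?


Amount × rate = 4734 × 149.5
= 707733.00 JPY

707733.00 JPY


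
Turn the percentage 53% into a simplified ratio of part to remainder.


53% means 53 parts out of 100; remainder = 47
Part : remainder = 53:47
GCD = 1
= 53:47

53:47


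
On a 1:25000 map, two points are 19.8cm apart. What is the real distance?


Real distance = map distance × scale
= 19.8cm × 25000
= 495000 cm = 4950.0 m
= 4.950 km

4.950 km


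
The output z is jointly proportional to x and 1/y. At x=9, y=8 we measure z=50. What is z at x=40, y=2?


z = k·x/y
Solve for k using the known point: k = z·y/x = 50×8/9 = 400/9 ≈ 44.4444
Now evaluate at x=40, y=2:
z = k × 40 / 2 = (400 × 40) / (9 × 2) = 16000/18
≈ 888.8889

888.8889


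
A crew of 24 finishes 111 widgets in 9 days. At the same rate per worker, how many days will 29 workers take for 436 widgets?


Days ∝ work / workers, so d₂ = d₁ × (m₁/m₂) × (w₂/w₁)
Workers factor (inverse): 24/29 ≈ 0.8276
Work factor (direct): 436/111 ≈ 3.9279
d₂ = 9 × 24/29 × 436/111 = (9 × 24 × 436) / (29 × 111) = 94176/3219
≈ 29.26 days

29.26 days


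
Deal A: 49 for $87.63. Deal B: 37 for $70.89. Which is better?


Deal A: $87.63/49 = $1.7884/unit
Deal B: $70.89/37 = $1.9159/unit
A is cheaper per unit
= Deal A

Deal A


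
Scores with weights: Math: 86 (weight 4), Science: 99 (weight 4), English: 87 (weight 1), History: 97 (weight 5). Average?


Numerator = 86×4 + 99×4 + 87×1 + 97×5
= 344 + 396 + 87 + 485
= 1312
Total weight = 14
Weighted avg = 1312/14
= 93.71

93.71


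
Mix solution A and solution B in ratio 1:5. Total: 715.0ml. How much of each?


Total parts = 1 + 5 = 6
solution A: 715.0 × 1/6 = 119.2ml
solution B: 715.0 × 5/6 = 595.8ml
= 119.2ml and 595.8ml

119.2ml and 595.8ml


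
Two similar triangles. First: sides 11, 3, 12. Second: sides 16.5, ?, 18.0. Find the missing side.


Scale factor = 16.5/11 = 1.5
Missing side = 3 × 1.5
= 4.5

4.5


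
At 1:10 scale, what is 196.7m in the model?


Model size = real / scale
= 196.7 / 10
= 19.6700 m

19.6700 m


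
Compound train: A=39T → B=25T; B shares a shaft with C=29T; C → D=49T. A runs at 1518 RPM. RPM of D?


Stage 1: RPM_B = RPM_A × t_A/t_B = 1518 × 39/25 = 59202/25 = 2368.08
B and C share a shaft → RPM_C = RPM_B
Stage 2: RPM_D = RPM_C × t_C/t_D = RPM_A × (t_A×t_C)/(t_B×t_D)
Overall ratio = (39×29)/(25×49) = 1131/1225
RPM_D = 1518 × 1131/1225 = 1716858/1225
≈ 1401.52 RPM

1401.52 RPM


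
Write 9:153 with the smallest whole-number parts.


GCD(9, 153) = 9
9/9 : 153/9
= 1:17

1:17


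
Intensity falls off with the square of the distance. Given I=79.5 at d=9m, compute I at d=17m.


I₁d₁² = I₂d₂²
I₂ = I₁ × (d₁/d₂)²
= 79.5 × (9/17)²
= 79.5 × 81/289
= 6439.5/289
≈ 22.2820

22.2820


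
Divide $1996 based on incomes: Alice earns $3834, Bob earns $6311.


Total income = 3834 + 6311 = $10145
Alice: $1996 × 3834/10145 = $754.33
Bob: $1996 × 6311/10145 = $1241.67
= Alice: $754.33, Bob: $1241.67

Alice: $754.33, Bob: $1241.67


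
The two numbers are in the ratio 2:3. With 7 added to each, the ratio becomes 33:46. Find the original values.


Let A = 2k, B = 3k.
(2k + 7) / (3k + 7) = 33/46
Cross-multiply: 46(2k + 7) = 33(3k + 7)
92k + 322 = 99k + 231
92k - 99k = 231 - 322
-7k = -91
k = -91/-7 = 13
A = 2×13 = 26, B = 3×13 = 39
= A = 26, B = 39

A = 26, B = 39


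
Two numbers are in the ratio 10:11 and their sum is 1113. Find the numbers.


Let A = 10k, B = 11k.
10k + 11k = 1113
21k = 1113 → k = 1113/21 = 53
A = 10×53 = 530, B = 11×53 = 583
= A = 530, B = 583

A = 530, B = 583


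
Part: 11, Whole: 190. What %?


Percentage = (part / whole) × 100
= (11 / 190) × 100
≈ 5.79%

5.79%


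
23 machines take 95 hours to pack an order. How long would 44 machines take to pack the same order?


Inverse proportion: x × y = constant
k = 23 × 95 = 2185
y₂ = k / 44 = 2185 / 44
= 49.66

49.66


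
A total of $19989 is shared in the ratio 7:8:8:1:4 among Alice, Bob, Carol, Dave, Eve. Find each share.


Total parts = 7 + 8 + 8 + 1 + 4 = 28
Alice: 19989 × 7/28 = 4997.25
Bob: 19989 × 8/28 = 5711.14
Carol: 19989 × 8/28 = 5711.14
Dave: 19989 × 1/28 = 713.89
Eve: 19989 × 4/28 = 2855.57
= Alice: $4997.25, Bob: $5711.14, Carol: $5711.14, Dave: $713.89, Eve: $2855.57

Alice: $4997.25, Bob: $5711.14, Carol: $5711.14, Dave: $713.89, Eve: $2855.57


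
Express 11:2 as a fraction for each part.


Total parts = 11 + 2 = 13
First part: 11/13 = 11/13
Second part: 2/13 = 2/13
= 11/13 and 2/13

11/13 and 2/13


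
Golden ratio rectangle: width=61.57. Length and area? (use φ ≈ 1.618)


φ = (1 + √5) / 2 ≈ 1.618
Length = width × φ = 61.57 × 1.618 = 99.62026
≈ 99.62
Area = width × length = 61.57 × 99.62026 = 6133.6194082 ≈ 6133.62
= Length: 99.62, Area: 6133.62

Length: 99.62, Area: 6133.62


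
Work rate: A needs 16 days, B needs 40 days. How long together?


Rate of A = 1/16 per day
Rate of B = 1/40 per day
Combined rate = 1/16 + 1/40 = 56/640 = 0.0875 per day
Days = 1 / combined rate = 640/56
≈ 11.43 days

11.43 days


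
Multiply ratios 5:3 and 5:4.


Compound ratio = (5×5) : (3×4)
= 25:12
GCD = 1
= 25:12

25:12


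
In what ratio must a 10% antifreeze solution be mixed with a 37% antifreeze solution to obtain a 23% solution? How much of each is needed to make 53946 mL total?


Let x parts of 10% mix with y parts of 37%.
10x + 37y = 23(x + y)
10x + 37y = 23x + 23y
x(10 - 23) = y(23 - 37)
x/y = (37 - 23)/(23 - 10) = 14/13
Simplify: 14:13
Total parts = 27; one part = 53946/27 = 1998.00 mL
10% solution: 14×1998.00 = 27972.00 mL
37% solution: 13×1998.00 = 25974.00 mL
= ratio 14:13; 27972.00 mL and 25974.00 mL

ratio 14:13; 27972.00 mL and 25974.00 mL


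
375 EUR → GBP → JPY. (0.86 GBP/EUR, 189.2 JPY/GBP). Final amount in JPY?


Step 1: 375 EUR × 0.86 = 322.50 GBP
Step 2: 322.50 GBP × 189.2 = 61017.00 JPY
Implied rate EUR→JPY = 0.86 × 189.2 = 162.7120
= 61017.00 JPY

61017.00 JPY


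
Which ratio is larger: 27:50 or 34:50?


27/50 = 0.5400
34/50 = 0.6800
0.5400 < 0.6800, so 27:50 is less
= 34:50

34:50


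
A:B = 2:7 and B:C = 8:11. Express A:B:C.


Match B: multiply A:B by 8 → 16:56
Multiply B:C by 7 → 56:77
Combined: 16:56:77
GCD = 1
= 16:56:77

16:56:77


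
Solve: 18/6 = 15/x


Cross multiply: 18 × x = 6 × 15
18x = 90
x = 90 / 18
= 5.00

5.00


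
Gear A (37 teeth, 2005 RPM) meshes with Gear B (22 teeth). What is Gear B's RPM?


Gear ratio = 37:22 = 37:22
RPM_B = RPM_A × (teeth_A / teeth_B)
= 2005 × (37/22)
= 3372.0 RPM

3372.0 RPM


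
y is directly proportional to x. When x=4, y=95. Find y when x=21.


Direct proportion: y/x = constant
k = 95/4 = 23.7500
y₂ = k × 21 = 95 × 21 / 4 = 1995/4
= 498.75

498.75


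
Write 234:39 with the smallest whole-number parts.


GCD(234, 39) = 39
234/39 : 39/39
= 6:1

6:1


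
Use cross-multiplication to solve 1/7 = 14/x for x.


Cross multiply: 1 × x = 7 × 14
1x = 98
x = 98 / 1
= 98.00

98.00


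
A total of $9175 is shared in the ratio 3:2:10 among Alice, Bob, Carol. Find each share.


Total parts = 3 + 2 + 10 = 15
Alice: 9175 × 3/15 = 1835.00
Bob: 9175 × 2/15 = 1223.33
Carol: 9175 × 10/15 = 6116.67
= Alice: $1835.00, Bob: $1223.33, Carol: $6116.67

Alice: $1835.00, Bob: $1223.33, Carol: $6116.67


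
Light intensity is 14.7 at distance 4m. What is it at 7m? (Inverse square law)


I₁d₁² = I₂d₂²
I₂ = I₁ × (d₁/d₂)²
= 14.7 × (4/7)²
= 14.7 × 16/49
= 235.2/49
= 4.8000

4.8000


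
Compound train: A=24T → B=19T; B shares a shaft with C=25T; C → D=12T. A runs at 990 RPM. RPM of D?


Stage 1: RPM_B = RPM_A × t_A/t_B = 990 × 24/19 = 23760/19 ≈ 1250.53
B and C share a shaft → RPM_C = RPM_B
Stage 2: RPM_D = RPM_C × t_C/t_D = RPM_A × (t_A×t_C)/(t_B×t_D)
Overall ratio = (24×25)/(19×12) = 600/228
RPM_D = 990 × 600/228 = 594000/228
≈ 2605.26 RPM

2605.26 RPM


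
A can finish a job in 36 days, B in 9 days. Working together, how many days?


Rate of A = 1/36 per day
Rate of B = 1/9 per day
Combined rate = 1/36 + 1/9 = 45/324 ≈ 0.1389 per day
Days = 1 / combined rate = 324/45
= 7.20 days

7.20 days


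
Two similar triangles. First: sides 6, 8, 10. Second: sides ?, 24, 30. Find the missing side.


Scale factor = 24/8 = 3
Missing side = 6 × 3
= 18.0

18.0


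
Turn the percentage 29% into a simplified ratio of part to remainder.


29% means 29 parts out of 100; remainder = 71
Part : remainder = 29:71
GCD = 1
= 29:71

29:71


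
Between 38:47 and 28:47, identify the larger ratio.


38/47 = 0.8085
28/47 = 0.5957
0.8085 > 0.5957, so 38:47 is greater
= 38:47

38:47


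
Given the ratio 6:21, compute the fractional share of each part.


Total parts = 6 + 21 = 27
First part: 6/27 = 2/9
Second part: 21/27 = 7/9
= 2/9 and 7/9

2/9 and 7/9


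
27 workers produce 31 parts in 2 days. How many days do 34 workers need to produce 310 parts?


Days ∝ work / workers, so d₂ = d₁ × (m₁/m₂) × (w₂/w₁)
Workers factor (inverse): 27/34 ≈ 0.7941
Work factor (direct): 310/31 = 10.0000
d₂ = 2 × 27/34 × 310/31 = (2 × 27 × 310) / (34 × 31) = 16740/1054
≈ 15.88 days

15.88 days


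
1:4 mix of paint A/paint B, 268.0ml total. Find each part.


Total parts = 1 + 4 = 5
paint A: 268.0 × 1/5 = 53.6ml
paint B: 268.0 × 4/5 = 214.4ml
= 53.6ml and 214.4ml

53.6ml and 214.4ml


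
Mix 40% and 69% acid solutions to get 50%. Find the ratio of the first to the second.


Let x parts of 40% mix with y parts of 69%.
40x + 69y = 50(x + y)
40x + 69y = 50x + 50y
x(40 - 50) = y(50 - 69)
x/y = (69 - 50)/(50 - 40) = 19/10
Simplify: 19:10
= 19:10

19:10


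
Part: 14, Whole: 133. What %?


Percentage = (part / whole) × 100
= (14 / 133) × 100
≈ 10.53%

10.53%


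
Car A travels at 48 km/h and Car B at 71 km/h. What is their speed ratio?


Ratio = 48:71
GCD = 1
Simplified = 48:71
Time ratio (same distance) = 71:48
Speed ratio = 48:71

48:71


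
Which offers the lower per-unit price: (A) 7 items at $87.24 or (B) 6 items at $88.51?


Deal A: $87.24/7 = $12.4629/unit
Deal B: $88.51/6 = $14.7517/unit
A is cheaper per unit
= Deal A

Deal A


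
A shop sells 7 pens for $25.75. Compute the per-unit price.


Unit rate = total / quantity
= 25.75 / 7
= $3.68 per unit

$3.68 per unit


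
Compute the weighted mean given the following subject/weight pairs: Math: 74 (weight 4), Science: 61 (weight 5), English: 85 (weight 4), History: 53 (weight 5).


Numerator = 74×4 + 61×5 + 85×4 + 53×5
= 296 + 305 + 340 + 265
= 1206
Total weight = 18
Weighted avg = 1206/18
= 67.00

67.00


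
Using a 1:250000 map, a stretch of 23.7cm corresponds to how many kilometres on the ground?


Real distance = map distance × scale
= 23.7cm × 250000
= 5925000 cm = 59250.0 m
= 59.250 km

59.250 km


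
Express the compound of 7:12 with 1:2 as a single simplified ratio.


Compound ratio = (7×1) : (12×2)
= 7:24
GCD = 1
= 7:24

7:24


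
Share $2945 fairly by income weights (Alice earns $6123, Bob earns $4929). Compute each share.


Total income = 6123 + 4929 = $11052
Alice: $2945 × 6123/11052 = $1631.58
Bob: $2945 × 4929/11052 = $1313.42
= Alice: $1631.58, Bob: $1313.42

Alice: $1631.58, Bob: $1313.42


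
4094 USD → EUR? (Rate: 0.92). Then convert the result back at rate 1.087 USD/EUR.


Amount × rate = 4094 × 0.92 = 3766.48 EUR
Round-trip: 3766.48 × 1.087 = 4094.16 USD
= 3766.48 EUR, then 4094.16 USD

3766.48 EUR, then 4094.16 USD


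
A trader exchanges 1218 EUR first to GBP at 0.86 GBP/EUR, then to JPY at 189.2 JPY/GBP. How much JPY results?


Step 1: 1218 EUR × 0.86 = 1047.48 GBP
Step 2: 1047.48 GBP × 189.2 = 198183.22 JPY
Implied rate EUR→JPY = 0.86 × 189.2 = 162.7120
= 198183.22 JPY

198183.22 JPY


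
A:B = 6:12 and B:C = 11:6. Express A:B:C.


Match B: multiply A:B by 11 → 66:132
Multiply B:C by 12 → 132:72
Combined: 66:132:72
GCD = 6
= 11:22:12

11:22:12


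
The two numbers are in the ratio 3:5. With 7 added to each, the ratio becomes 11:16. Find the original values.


Let A = 3k, B = 5k.
(3k + 7) / (5k + 7) = 11/16
Cross-multiply: 16(3k + 7) = 11(5k + 7)
48k + 112 = 55k + 77
48k - 55k = 77 - 112
-7k = -35
k = -35/-7 = 5
A = 3×5 = 15, B = 5×5 = 25
= A = 15, B = 25

A = 15, B = 25


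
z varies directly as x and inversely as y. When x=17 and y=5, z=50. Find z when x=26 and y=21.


z = k·x/y
Solve for k using the known point: k = z·y/x = 50×5/17 = 250/17 ≈ 14.7059
Now evaluate at x=26, y=21:
z = k × 26 / 21 = (250 × 26) / (17 × 21) = 6500/357
≈ 18.2073

18.2073


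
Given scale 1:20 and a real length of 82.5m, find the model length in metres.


Model size = real / scale
= 82.5 / 20
= 4.1250 m

4.1250 m


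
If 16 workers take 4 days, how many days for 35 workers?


Inverse proportion: x × y = constant
k = 16 × 4 = 64
y₂ = k / 35 = 64 / 35
= 1.83

1.83


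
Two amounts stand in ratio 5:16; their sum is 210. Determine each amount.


Let A = 5k, B = 16k.
5k + 16k = 210
21k = 210 → k = 210/21 = 10
A = 5×10 = 50, B = 16×10 = 160
= A = 50, B = 160

A = 50, B = 160


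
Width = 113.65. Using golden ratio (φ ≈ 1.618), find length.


φ = (1 + √5) / 2 ≈ 1.618
Length = width × φ = 113.65 × 1.618 = 183.8857
≈ 183.89

183.89


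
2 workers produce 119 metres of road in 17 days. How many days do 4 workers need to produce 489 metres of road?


Days ∝ work / workers, so d₂ = d₁ × (m₁/m₂) × (w₂/w₁)
Workers factor (inverse): 2/4 = 0.5000
Work factor (direct): 489/119 ≈ 4.1092
d₂ = 17 × 2/4 × 489/119 = (17 × 2 × 489) / (4 × 119) = 16626/476
≈ 34.93 days

34.93 days


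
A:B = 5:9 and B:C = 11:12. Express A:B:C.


Match B: multiply A:B by 11 → 55:99
Multiply B:C by 9 → 99:108
Combined: 55:99:108
GCD = 1
= 55:99:108

55:99:108


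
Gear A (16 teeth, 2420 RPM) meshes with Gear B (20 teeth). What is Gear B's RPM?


Gear ratio = 16:20 = 4:5
RPM_B = RPM_A × (teeth_A / teeth_B)
= 2420 × (16/20)
= 1936.0 RPM

1936.0 RPM


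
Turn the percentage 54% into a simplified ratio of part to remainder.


54% means 54 parts out of 100; remainder = 46
Part : remainder = 54:46
GCD = 2
= 27:23

27:23


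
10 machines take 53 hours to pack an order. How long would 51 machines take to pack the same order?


Inverse proportion: x × y = constant
k = 10 × 53 = 530
y₂ = k / 51 = 530 / 51
= 10.39

10.39


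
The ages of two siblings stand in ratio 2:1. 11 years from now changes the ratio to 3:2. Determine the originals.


Let A = 2k, B = 1k.
(2k + 11) / (1k + 11) = 3/2
Cross-multiply: 2(2k + 11) = 3(1k + 11)
4k + 22 = 3k + 33
4k - 3k = 33 - 22
1k = 11
k = 11/1 = 11
A = 2×11 = 22, B = 1×11 = 11
= A = 22, B = 11

A = 22, B = 11


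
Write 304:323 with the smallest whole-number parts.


GCD(304, 323) = 19
304/19 : 323/19
= 16:17

16:17


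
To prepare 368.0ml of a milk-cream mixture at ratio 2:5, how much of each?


Total parts = 2 + 5 = 7
milk: 368.0 × 2/7 = 105.1ml
cream: 368.0 × 5/7 = 262.9ml
= 105.1ml and 262.9ml

105.1ml and 262.9ml


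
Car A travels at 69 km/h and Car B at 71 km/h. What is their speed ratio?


Ratio = 69:71
GCD = 1
Simplified = 69:71
Time ratio (same distance) = 71:69
Speed ratio = 69:71

69:71


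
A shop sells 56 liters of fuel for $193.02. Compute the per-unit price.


Unit rate = total / quantity
= 193.02 / 56
= $3.45 per unit

$3.45 per unit


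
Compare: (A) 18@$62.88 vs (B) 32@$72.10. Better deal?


Deal A: $62.88/18 = $3.4933/unit
Deal B: $72.10/32 = $2.2531/unit
B is cheaper per unit
= Deal B

Deal B


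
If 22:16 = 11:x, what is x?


Cross multiply: 22 × x = 16 × 11
22x = 176
x = 176 / 22
= 8.00

8.00


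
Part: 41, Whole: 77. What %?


Percentage = (part / whole) × 100
= (41 / 77) × 100
≈ 53.25%

53.25%


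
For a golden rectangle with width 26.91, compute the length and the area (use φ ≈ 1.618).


φ = (1 + √5) / 2 ≈ 1.618
Length = width × φ = 26.91 × 1.618 = 43.54038
≈ 43.54
Area = width × length = 26.91 × 43.54038 = 1171.6716258 ≈ 1171.67
= Length: 43.54, Area: 1171.67

Length: 43.54, Area: 1171.67


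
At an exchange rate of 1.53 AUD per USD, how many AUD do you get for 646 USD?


Amount × rate = 646 × 1.53
= 988.38 AUD

988.38 AUD


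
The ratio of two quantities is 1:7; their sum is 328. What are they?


Let A = 1k, B = 7k.
1k + 7k = 328
8k = 328 → k = 328/8 = 41
A = 1×41 = 41, B = 7×41 = 287
= A = 41, B = 287

A = 41, B = 287


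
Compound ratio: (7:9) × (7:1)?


Compound ratio = (7×7) : (9×1)
= 49:9
GCD = 1
= 49:9

49:9


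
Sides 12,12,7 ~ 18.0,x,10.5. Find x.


Scale factor = 18.0/12 = 1.5
Missing side = 12 × 1.5
= 18.0

18.0


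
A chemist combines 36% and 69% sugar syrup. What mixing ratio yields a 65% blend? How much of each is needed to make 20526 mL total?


Let x parts of 36% mix with y parts of 69%.
36x + 69y = 65(x + y)
36x + 69y = 65x + 65y
x(36 - 65) = y(65 - 69)
x/y = (69 - 65)/(65 - 36) = 4/29
Simplify: 4:29
Total parts = 33; one part = 20526/33 = 622.00 mL
36% solution: 4×622.00 = 2488.00 mL
69% solution: 29×622.00 = 18038.00 mL
= ratio 4:29; 2488.00 mL and 18038.00 mL

ratio 4:29; 2488.00 mL and 18038.00 mL


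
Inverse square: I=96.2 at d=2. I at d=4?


I₁d₁² = I₂d₂²
I₂ = I₁ × (d₁/d₂)²
= 96.2 × (2/4)²
= 96.2 × 4/16
= 384.8/16
= 24.0500

24.0500


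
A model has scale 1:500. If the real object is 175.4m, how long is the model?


Model size = real / scale
= 175.4 / 500
= 0.3508 m

0.3508 m


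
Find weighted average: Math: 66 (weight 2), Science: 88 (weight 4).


Numerator = 66×2 + 88×4
= 132 + 352
= 484
Total weight = 6
Weighted avg = 484/6
= 80.67

80.67


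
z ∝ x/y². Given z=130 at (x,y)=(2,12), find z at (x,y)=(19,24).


z = k·x/y²
Solve for k using the known point: k = z·y²/x = 130×144/2 = 18720/2 = 9360.0000
Now evaluate at x=19, y=24:
z = k × 19 / 576 = (18720 × 19) / (2 × 576) = 355680/1152
= 308.7500

308.7500


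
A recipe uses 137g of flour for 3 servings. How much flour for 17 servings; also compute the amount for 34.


Direct proportion: y/x = constant
k = 137/3 ≈ 45.6667
y at x=17: k × 17 = 137 × 17 / 3 = 2329/3 ≈ 776.33
y at x=34: k × 34 = 137 × 34 / 3 = 4658/3 ≈ 1552.67
= 776.33 and 1552.67

776.33 and 1552.67


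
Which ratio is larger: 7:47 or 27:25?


7/47 = 0.1489
27/25 = 1.0800
0.1489 < 1.0800, so 7:47 is less
= 27:25

27:25


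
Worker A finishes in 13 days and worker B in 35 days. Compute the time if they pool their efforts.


Rate of A = 1/13 per day
Rate of B = 1/35 per day
Combined rate = 1/13 + 1/35 = 48/455 ≈ 0.1055 per day
Days = 1 / combined rate = 455/48
≈ 9.48 days

9.48 days


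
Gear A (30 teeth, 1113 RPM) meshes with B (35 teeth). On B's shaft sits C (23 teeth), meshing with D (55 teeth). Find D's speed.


Stage 1: RPM_B = RPM_A × t_A/t_B = 1113 × 30/35 = 33390/35 = 954.00
B and C share a shaft → RPM_C = RPM_B
Stage 2: RPM_D = RPM_C × t_C/t_D = RPM_A × (t_A×t_C)/(t_B×t_D)
Overall ratio = (30×23)/(35×55) = 690/1925
RPM_D = 1113 × 690/1925 = 767970/1925
≈ 398.95 RPM

398.95 RPM


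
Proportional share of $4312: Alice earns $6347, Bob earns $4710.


Total income = 6347 + 4710 = $11057
Alice: $4312 × 6347/11057 = $2475.20
Bob: $4312 × 4710/11057 = $1836.80
= Alice: $2475.20, Bob: $1836.80

Alice: $2475.20, Bob: $1836.80


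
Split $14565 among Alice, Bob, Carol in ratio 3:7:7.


Total parts = 3 + 7 + 7 = 17
Alice: 14565 × 3/17 = 2570.29
Bob: 14565 × 7/17 = 5997.35
Carol: 14565 × 7/17 = 5997.35
= Alice: $2570.29, Bob: $5997.35, Carol: $5997.35

Alice: $2570.29, Bob: $5997.35, Carol: $5997.35


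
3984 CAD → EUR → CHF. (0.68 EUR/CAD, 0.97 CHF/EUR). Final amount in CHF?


Step 1: 3984 CAD × 0.68 = 2709.12 EUR
Step 2: 2709.12 EUR × 0.97 = 2627.85 CHF
Implied rate CAD→CHF = 0.68 × 0.97 = 0.6596
= 2627.85 CHF

2627.85 CHF


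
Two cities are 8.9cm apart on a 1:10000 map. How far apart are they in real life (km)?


Real distance = map distance × scale
= 8.9cm × 10000
= 89000 cm = 890.0 m
= 0.890 km

0.890 km


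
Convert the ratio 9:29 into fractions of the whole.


Total parts = 9 + 29 = 38
First part: 9/38 = 9/38
Second part: 29/38 = 29/38
= 9/38 and 29/38

9/38 and 29/38


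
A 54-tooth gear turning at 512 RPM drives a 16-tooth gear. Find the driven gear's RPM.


Gear ratio = 54:16 = 27:8
RPM_B = RPM_A × (teeth_A / teeth_B)
= 512 × (54/16)
= 1728.0 RPM

1728.0 RPM


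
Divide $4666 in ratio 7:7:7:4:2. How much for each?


Total parts = 7 + 7 + 7 + 4 + 2 = 27
Part 1: 4666 × 7/27 = 1209.70
Part 2: 4666 × 7/27 = 1209.70
Part 3: 4666 × 7/27 = 1209.70
Part 4: 4666 × 4/27 = 691.26
Part 5: 4666 × 2/27 = 345.63
= Part 1: $1209.70, Part 2: $1209.70, Part 3: $1209.70, Part 4: $691.26, Part 5: $345.63

Part 1: $1209.70, Part 2: $1209.70, Part 3: $1209.70, Part 4: $691.26, Part 5: $345.63


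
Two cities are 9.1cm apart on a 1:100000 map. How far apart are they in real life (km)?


Real distance = map distance × scale
= 9.1cm × 100000
= 910000 cm = 9100.0 m
= 9.100 km

9.100 km


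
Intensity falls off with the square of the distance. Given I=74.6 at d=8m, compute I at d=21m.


I₁d₁² = I₂d₂²
I₂ = I₁ × (d₁/d₂)²
= 74.6 × (8/21)²
= 74.6 × 64/441
= 4774.4/441
≈ 10.8263

10.8263


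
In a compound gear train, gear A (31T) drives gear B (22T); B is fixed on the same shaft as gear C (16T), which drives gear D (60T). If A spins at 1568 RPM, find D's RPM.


Stage 1: RPM_B = RPM_A × t_A/t_B = 1568 × 31/22 = 48608/22 ≈ 2209.45
B and C share a shaft → RPM_C = RPM_B
Stage 2: RPM_D = RPM_C × t_C/t_D = RPM_A × (t_A×t_C)/(t_B×t_D)
Overall ratio = (31×16)/(22×60) = 496/1320
RPM_D = 1568 × 496/1320 = 777728/1320
≈ 589.19 RPM

589.19 RPM


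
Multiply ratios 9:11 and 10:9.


Compound ratio = (9×10) : (11×9)
= 90:99
GCD = 9
= 10:11

10:11


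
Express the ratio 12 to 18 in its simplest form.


GCD(12, 18) = 6
12/6 : 18/6
= 2:3

2:3


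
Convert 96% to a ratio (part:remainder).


96% means 96 parts out of 100; remainder = 4
Part : remainder = 96:4
GCD = 4
= 24:1

24:1


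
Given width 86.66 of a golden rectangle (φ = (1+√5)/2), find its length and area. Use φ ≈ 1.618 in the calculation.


φ = (1 + √5) / 2 ≈ 1.618
Length = width × φ = 86.66 × 1.618 = 140.21588
≈ 140.22
Area = width × length = 86.66 × 140.21588 = 12151.1081608 ≈ 12151.11
= Length: 140.22, Area: 12151.11

Length: 140.22, Area: 12151.11


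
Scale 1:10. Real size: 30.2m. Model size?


Model size = real / scale
= 30.2 / 10
= 3.0200 m

3.0200 m


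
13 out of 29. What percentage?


Percentage = (part / whole) × 100
= (13 / 29) × 100
≈ 44.83%

44.83%


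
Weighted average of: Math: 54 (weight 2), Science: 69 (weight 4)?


Numerator = 54×2 + 69×4
= 108 + 276
= 384
Total weight = 6
Weighted avg = 384/6
= 64.00

64.00


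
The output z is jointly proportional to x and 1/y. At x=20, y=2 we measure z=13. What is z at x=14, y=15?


z = k·x/y
Solve for k using the known point: k = z·y/x = 13×2/20 = 26/20 = 1.3000
Now evaluate at x=14, y=15:
z = k × 14 / 15 = (26 × 14) / (20 × 15) = 364/300
≈ 1.2133

1.2133


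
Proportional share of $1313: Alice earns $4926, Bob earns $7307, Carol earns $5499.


Total income = 4926 + 7307 + 5499 = $17732
Alice: $1313 × 4926/17732 = $364.76
Bob: $1313 × 7307/17732 = $541.06
Carol: $1313 × 5499/17732 = $407.18
= Alice: $364.76, Bob: $541.06, Carol: $407.18

Alice: $364.76, Bob: $541.06, Carol: $407.18


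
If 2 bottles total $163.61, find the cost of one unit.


Unit rate = total / quantity
= 163.61 / 2
= $81.81 per unit

$81.81 per unit


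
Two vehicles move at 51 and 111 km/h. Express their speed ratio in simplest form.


Ratio = 51:111
GCD = 3
Simplified = 17:37
Time ratio (same distance) = 37:17
Speed ratio = 17:37

17:37


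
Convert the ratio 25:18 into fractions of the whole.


Total parts = 25 + 18 = 43
First part: 25/43 = 25/43
Second part: 18/43 = 18/43
= 25/43 and 18/43

25/43 and 18/43


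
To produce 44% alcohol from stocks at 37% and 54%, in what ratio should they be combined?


Let x parts of 37% mix with y parts of 54%.
37x + 54y = 44(x + y)
37x + 54y = 44x + 44y
x(37 - 44) = y(44 - 54)
x/y = (54 - 44)/(44 - 37) = 10/7
Simplify: 10:7
= 10:7

10:7


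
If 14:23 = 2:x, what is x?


Cross multiply: 14 × x = 23 × 2
14x = 46
x = 46 / 14
= 3.29

3.29


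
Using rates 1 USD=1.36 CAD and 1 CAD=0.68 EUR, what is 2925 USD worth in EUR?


Step 1: 2925 USD × 1.36 = 3978.00 CAD
Step 2: 3978.00 CAD × 0.68 = 2705.04 EUR
Implied rate USD→EUR = 1.36 × 0.68 = 0.9248
= 2705.04 EUR

2705.04 EUR


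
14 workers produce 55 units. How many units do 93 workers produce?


Direct proportion: y/x = constant
k = 55/14 ≈ 3.9286
y₂ = k × 93 = 55 × 93 / 14 = 5115/14
≈ 365.36

365.36


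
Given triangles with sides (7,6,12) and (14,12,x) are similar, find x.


Scale factor = 14/7 = 2
Missing side = 12 × 2
= 24.0

24.0


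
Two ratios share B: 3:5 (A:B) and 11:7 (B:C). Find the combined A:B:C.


Match B: multiply A:B by 11 → 33:55
Multiply B:C by 5 → 55:35
Combined: 33:55:35
GCD = 1
= 33:55:35

33:55:35


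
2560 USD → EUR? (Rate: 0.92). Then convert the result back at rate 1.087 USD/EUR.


Amount × rate = 2560 × 0.92 = 2355.20 EUR
Round-trip: 2355.20 × 1.087 = 2560.10 USD
= 2355.20 EUR, then 2560.10 USD

2355.20 EUR, then 2560.10 USD


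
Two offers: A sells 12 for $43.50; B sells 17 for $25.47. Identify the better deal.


Deal A: $43.50/12 = $3.6250/unit
Deal B: $25.47/17 = $1.4982/unit
B is cheaper per unit
= Deal B

Deal B


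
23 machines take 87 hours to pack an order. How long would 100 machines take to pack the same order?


Inverse proportion: x × y = constant
k = 23 × 87 = 2001
y₂ = k / 100 = 2001 / 100
= 20.01

20.01


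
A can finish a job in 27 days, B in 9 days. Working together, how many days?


Rate of A = 1/27 per day
Rate of B = 1/9 per day
Combined rate = 1/27 + 1/9 = 36/243 ≈ 0.1481 per day
Days = 1 / combined rate = 243/36
= 6.75 days

6.75 days


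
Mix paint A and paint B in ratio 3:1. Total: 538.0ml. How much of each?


Total parts = 3 + 1 = 4
paint A: 538.0 × 3/4 = 403.5ml
paint B: 538.0 × 1/4 = 134.5ml
= 403.5ml and 134.5ml

403.5ml and 134.5ml


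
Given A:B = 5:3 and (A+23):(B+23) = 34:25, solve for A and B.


Let A = 5k, B = 3k.
(5k + 23) / (3k + 23) = 34/25
Cross-multiply: 25(5k + 23) = 34(3k + 23)
125k + 575 = 102k + 782
125k - 102k = 782 - 575
23k = 207
k = 207/23 = 9
A = 5×9 = 45, B = 3×9 = 27
= A = 45, B = 27

A = 45, B = 27


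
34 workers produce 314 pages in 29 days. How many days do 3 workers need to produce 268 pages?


Days ∝ work / workers, so d₂ = d₁ × (m₁/m₂) × (w₂/w₁)
Workers factor (inverse): 34/3 ≈ 11.3333
Work factor (direct): 268/314 ≈ 0.8535
d₂ = 29 × 34/3 × 268/314 = (29 × 34 × 268) / (3 × 314) = 264248/942
≈ 280.52 days

280.52 days


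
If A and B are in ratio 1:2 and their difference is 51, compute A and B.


Let A = 1k, B = 2k.
2k - 1k = 51
1k = 51 → k = 51/1 = 51
A = 1×51 = 51, B = 2×51 = 102
= A = 51, B = 102

A = 51, B = 102


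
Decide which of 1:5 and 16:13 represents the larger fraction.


1/5 = 0.2000
16/13 = 1.2308
0.2000 < 1.2308, so 1:5 is less
= 16:13

16:13


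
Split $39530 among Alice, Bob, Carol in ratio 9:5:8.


Total parts = 9 + 5 + 8 = 22
Alice: 39530 × 9/22 = 16171.36
Bob: 39530 × 5/22 = 8984.09
Carol: 39530 × 8/22 = 14374.55
= Alice: $16171.36, Bob: $8984.09, Carol: $14374.55

Alice: $16171.36, Bob: $8984.09, Carol: $14374.55


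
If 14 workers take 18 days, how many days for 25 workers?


Inverse proportion: x × y = constant
k = 14 × 18 = 252
y₂ = k / 25 = 252 / 25
= 10.08

10.08


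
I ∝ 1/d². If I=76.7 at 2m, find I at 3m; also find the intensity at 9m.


I₁d₁² = I₂d₂²
I at 3m = 76.7 × (2/3)² = 76.7 × 4/9 = 306.8/9 ≈ 34.0889
I at 9m = 76.7 × (2/9)² = 76.7 × 4/81 = 306.8/81 ≈ 3.7877
= 34.0889 and 3.7877

34.0889 and 3.7877


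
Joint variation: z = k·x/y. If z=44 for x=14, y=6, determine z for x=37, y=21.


z = k·x/y
Solve for k using the known point: k = z·y/x = 44×6/14 = 264/14 ≈ 18.8571
Now evaluate at x=37, y=21:
z = k × 37 / 21 = (264 × 37) / (14 × 21) = 9768/294
≈ 33.2245

33.2245


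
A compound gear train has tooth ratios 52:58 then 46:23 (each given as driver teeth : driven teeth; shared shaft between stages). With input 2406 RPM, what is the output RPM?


Stage 1: RPM_B = RPM_A × t_A/t_B = 2406 × 52/58 = 125112/58 ≈ 2157.10
B and C share a shaft → RPM_C = RPM_B
Stage 2: RPM_D = RPM_C × t_C/t_D = RPM_A × (t_A×t_C)/(t_B×t_D)
Overall ratio = (52×46)/(58×23) = 2392/1334
RPM_D = 2406 × 2392/1334 = 5755152/1334
≈ 4314.21 RPM

4314.21 RPM


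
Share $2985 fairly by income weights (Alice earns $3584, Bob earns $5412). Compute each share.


Total income = 3584 + 5412 = $8996
Alice: $2985 × 3584/8996 = $1189.22
Bob: $2985 × 5412/8996 = $1795.78
= Alice: $1189.22, Bob: $1795.78

Alice: $1189.22, Bob: $1795.78


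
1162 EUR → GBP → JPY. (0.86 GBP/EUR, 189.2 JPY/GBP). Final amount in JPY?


Step 1: 1162 EUR × 0.86 = 999.32 GBP
Step 2: 999.32 GBP × 189.2 = 189071.34 JPY
Implied rate EUR→JPY = 0.86 × 189.2 = 162.7120
= 189071.34 JPY

189071.34 JPY


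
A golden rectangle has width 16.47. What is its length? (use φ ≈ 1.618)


φ = (1 + √5) / 2 ≈ 1.618
Length = width × φ = 16.47 × 1.618 = 26.64846
≈ 26.65

26.65


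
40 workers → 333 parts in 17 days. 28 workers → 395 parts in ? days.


Days ∝ work / workers, so d₂ = d₁ × (m₁/m₂) × (w₂/w₁)
Workers factor (inverse): 40/28 ≈ 1.4286
Work factor (direct): 395/333 ≈ 1.1862
d₂ = 17 × 40/28 × 395/333 = (17 × 40 × 395) / (28 × 333) = 268600/9324
≈ 28.81 days

28.81 days


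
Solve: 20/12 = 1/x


Cross multiply: 20 × x = 12 × 1
20x = 12
x = 12 / 20
= 0.60

0.60
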